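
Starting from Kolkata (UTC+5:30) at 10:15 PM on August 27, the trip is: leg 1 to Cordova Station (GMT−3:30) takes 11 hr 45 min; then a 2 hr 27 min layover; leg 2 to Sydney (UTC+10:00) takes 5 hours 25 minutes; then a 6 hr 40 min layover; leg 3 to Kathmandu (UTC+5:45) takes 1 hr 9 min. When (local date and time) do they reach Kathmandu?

1:56 AM on Aug 29

Convert departure to UTC: 10:15 PM − 5:30 = 4:45 PM UTC on Aug 27.
Add 11 hours 45 minutes leg 1 → 4:30 AM UTC (Aug 28).
Add 2 hours 27 minutes layover in Cordova Station → 6:57 AM UTC.
Add 5 hours 25 minutes leg 2 → 12:22 PM UTC.
Add 6 hours and 40 minutes layover in Sydney → 7:02 PM UTC.
Add 1 hour and 9 minutes leg 3 → 8:11 PM UTC.
Kathmandu is UTC+5:45, so local arrival = 8:11 PM + 5:45 = 1:56 AM on Aug 29.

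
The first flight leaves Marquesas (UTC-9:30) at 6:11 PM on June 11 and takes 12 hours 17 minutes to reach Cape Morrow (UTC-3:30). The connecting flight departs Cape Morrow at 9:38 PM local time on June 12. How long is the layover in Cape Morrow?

9 hours 10 minutes

Convert departure to UTC: 6:11 PM + 9:30 = 3:41 AM UTC on Jun 12.
Add 12 hours and 17 minutes flight time → 3:58 PM UTC.
Cape Morrow is UTC−3:30, so local arrival = 3:58 PM − 3:30 = 12:28 PM on Jun 12.
Layover = 9:38 PM − 12:28 PM = 9 hours 10 minutes.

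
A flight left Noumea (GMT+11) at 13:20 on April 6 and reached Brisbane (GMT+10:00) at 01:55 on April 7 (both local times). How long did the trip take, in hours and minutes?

13 hours 35 minutes

Brisbane is 1:00 behind Noumea.
Clock-face elapsed time (ignoring zones) is 12 hours 35 minutes.
Actual elapsed = 12 hours 35 minutes + 1:00 = 13 hours 35 minutes.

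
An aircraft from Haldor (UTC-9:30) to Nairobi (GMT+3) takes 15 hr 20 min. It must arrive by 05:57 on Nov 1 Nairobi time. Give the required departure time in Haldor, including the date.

02:07 on October 31

Target arrival in UTC: 05:57 − 3:00 = 02:57 on Nov 1.
Subtract 15 hours and 20 minutes → departure 11:37 UTC on Oct 31.
Haldor is UTC−9:30: 11:37 − 9:30 = 02:07 on Oct 31.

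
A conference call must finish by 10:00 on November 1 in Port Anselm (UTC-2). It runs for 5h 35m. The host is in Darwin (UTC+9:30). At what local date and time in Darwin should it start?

Target end time in UTC: 10:00 + 2:00 = 12:00 on Nov 1.
Subtract 5 hours and 35 minutes → start 06:25 UTC on Nov 1.
Darwin is UTC+9:30: 06:25 + 9:30 = 15:55 on Nov 1.

15:55 on Nov 1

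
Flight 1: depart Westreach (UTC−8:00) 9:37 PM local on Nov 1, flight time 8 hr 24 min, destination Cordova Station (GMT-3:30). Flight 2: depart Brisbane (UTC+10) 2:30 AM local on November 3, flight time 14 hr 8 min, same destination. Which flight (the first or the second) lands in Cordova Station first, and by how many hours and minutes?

Flight 1 in UTC: 9:37 PM + 8:00 = 5:37 AM on Nov 2.
+8 hours 24 minutes → arrive 2:01 PM UTC on Nov 2.
Flight 2 in UTC: 2:30 AM − 10:00 = 4:30 PM on Nov 2.
+14 hours and 8 minutes → arrive 6:38 AM UTC on Nov 3.
Flight 1 lands earlier by 16 hours 37 minutes.

the first, by 16 hours 37 minutes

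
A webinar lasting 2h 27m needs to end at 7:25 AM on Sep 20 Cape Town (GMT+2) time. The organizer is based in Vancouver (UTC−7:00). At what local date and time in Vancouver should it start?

7:58 PM on September 19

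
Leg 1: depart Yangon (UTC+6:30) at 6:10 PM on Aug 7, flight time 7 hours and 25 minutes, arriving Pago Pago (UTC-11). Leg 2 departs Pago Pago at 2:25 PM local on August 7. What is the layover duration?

6 hours 20 minutes

Convert departure to UTC: 6:10 PM − 6:30 = 11:40 AM UTC on Aug 7.
Add 7 hours 25 minutes flight time → 7:05 PM UTC.
Pago Pago is UTC−11:00, so local arrival = 7:05 PM − 11:00 = 8:05 AM on Aug 7.
Layover = 2:25 PM − 8:05 AM = 6 hours 20 minutes.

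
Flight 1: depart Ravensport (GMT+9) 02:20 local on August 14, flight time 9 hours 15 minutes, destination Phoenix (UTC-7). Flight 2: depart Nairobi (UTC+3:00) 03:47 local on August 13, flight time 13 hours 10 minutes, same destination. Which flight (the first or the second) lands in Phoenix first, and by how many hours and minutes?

the second, by 12 hours 38 minutes

Flight 1 in UTC: 02:20 − 9:00 = 17:20 on Aug 13.
+9 hours and 15 minutes → arrive 02:35 UTC on Aug 14.
Flight 2 in UTC: 03:47 − 3:00 = 00:47 on Aug 13.
+13 hours 10 minutes → arrive 13:57 UTC on Aug 13.
Flight 2 lands earlier by 12 hours 38 minutes.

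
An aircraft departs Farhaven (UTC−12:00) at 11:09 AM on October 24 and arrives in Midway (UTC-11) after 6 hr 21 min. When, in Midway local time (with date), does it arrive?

6:30 PM on October 24

Midway is 1:00 ahead of Farhaven.
After 6 hours and 21 minutes it is 5:30 PM in Farhaven.
Shift by the zone difference: 5:30 PM + 1:00 = 6:30 PM on Oct 24 in Midway.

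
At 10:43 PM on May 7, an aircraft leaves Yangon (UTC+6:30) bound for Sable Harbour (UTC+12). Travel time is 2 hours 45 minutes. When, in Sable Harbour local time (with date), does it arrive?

Convert departure to UTC: 10:43 PM − 6:30 = 4:13 PM UTC on May 7.
Add 2 hours and 45 minutes travel time → 6:58 PM UTC.
Sable Harbour is UTC+12:00, so local arrival = 6:58 PM + 12:00 = 6:58 AM on May 8.

6:58 AM on May 8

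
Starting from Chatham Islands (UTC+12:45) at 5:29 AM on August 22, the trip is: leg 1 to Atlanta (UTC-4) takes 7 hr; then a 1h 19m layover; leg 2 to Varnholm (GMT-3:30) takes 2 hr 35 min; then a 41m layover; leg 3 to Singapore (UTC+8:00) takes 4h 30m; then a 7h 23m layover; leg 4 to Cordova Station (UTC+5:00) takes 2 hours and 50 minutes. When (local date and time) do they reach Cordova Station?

12:02 AM on August 23

Convert departure to UTC: 5:29 AM − 12:45 = 4:44 PM UTC on Aug 21.
Add 7 hours leg 1 → 11:44 PM UTC.
Add 1 hour 19 minutes layover in Atlanta → 1:03 AM UTC (Aug 22).
Add 2 hours and 35 minutes leg 2 → 3:38 AM UTC.
Add 41 minutes layover in Varnholm → 4:19 AM UTC.
Add 4 hours and 30 minutes leg 3 → 8:49 AM UTC.
Add 7 hours 23 minutes layover in Singapore → 4:12 PM UTC.
Add 2 hours 50 minutes leg 4 → 7:02 PM UTC.
Cordova Station is UTC+5:00, so local arrival = 7:02 PM + 5:00 = 12:02 AM on Aug 23.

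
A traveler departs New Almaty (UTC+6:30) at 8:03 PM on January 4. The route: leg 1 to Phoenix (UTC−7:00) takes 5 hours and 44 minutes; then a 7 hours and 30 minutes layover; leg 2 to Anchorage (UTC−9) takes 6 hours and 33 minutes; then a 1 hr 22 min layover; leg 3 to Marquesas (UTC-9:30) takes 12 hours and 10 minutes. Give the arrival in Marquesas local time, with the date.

1:22 PM on Jan 5

Convert departure to UTC: 8:03 PM − 6:30 = 1:33 PM UTC on Jan 4.
Add 5 hours and 44 minutes leg 1 → 7:17 PM UTC.
Add 7 hours 30 minutes layover in Phoenix → 2:47 AM UTC (Jan 5).
Add 6 hours 33 minutes leg 2 → 9:20 AM UTC.
Add 1 hour 22 minutes layover in Anchorage → 10:42 AM UTC.
Add 12 hours and 10 minutes leg 3 → 10:52 PM UTC.
Marquesas is UTC−9:30, so local arrival = 10:52 PM − 9:30 = 1:22 PM on Jan 5.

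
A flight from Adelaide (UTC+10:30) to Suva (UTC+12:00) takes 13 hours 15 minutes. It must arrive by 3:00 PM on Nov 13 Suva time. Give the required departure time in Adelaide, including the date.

12:15 AM on Nov 13

Target arrival in UTC: 3:00 PM − 12:00 = 3:00 AM on Nov 13.
Subtract 13 hours 15 minutes → departure 1:45 PM UTC on Nov 12.
Adelaide is UTC+10:30: 1:45 PM + 10:30 = 12:15 AM on Nov 13.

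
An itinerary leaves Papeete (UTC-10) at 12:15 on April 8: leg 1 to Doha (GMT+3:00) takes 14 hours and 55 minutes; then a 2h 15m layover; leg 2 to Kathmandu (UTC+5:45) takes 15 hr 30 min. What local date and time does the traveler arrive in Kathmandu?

12:40 on April 10

Convert departure to UTC: 12:15 + 10:00 = 22:15 UTC on Apr 8.
Add 14 hours 55 minutes leg 1 → 13:10 UTC (Apr 9).
Add 2 hours 15 minutes layover in Doha → 15:25 UTC.
Add 15 hours 30 minutes leg 2 → 06:55 UTC (Apr 10).
Kathmandu is UTC+5:45, so local arrival = 06:55 + 5:45 = 12:40 on Apr 10.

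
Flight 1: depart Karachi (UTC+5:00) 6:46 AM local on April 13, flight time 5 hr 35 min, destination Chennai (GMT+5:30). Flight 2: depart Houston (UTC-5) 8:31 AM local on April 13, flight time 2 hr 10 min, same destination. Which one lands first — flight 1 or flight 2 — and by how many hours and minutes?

the first, by 8 hours 20 minutes

Flight 1 in UTC: 6:46 AM − 5:00 = 1:46 AM on Apr 13.
+5 hours 35 minutes → arrive 7:21 AM UTC on Apr 13.
Flight 2 in UTC: 8:31 AM + 5:00 = 1:31 PM on Apr 13.
+2 hours 10 minutes → arrive 3:41 PM UTC on Apr 13.
Flight 1 lands earlier by 8 hours 20 minutes.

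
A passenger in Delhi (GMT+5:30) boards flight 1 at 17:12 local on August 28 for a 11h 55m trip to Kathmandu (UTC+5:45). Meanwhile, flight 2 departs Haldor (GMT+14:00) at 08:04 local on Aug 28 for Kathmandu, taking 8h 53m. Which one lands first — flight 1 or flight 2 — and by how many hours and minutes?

Flight 1 in UTC: 17:12 − 5:30 = 11:42 on Aug 28.
+11 hours 55 minutes → arrive 23:37 UTC on Aug 28.
Flight 2 in UTC: 08:04 − 14:00 = 18:04 on Aug 27.
+8 hours and 53 minutes → arrive 02:57 UTC on Aug 28.
Flight 2 lands earlier by 20 hours 40 minutes.

the second, by 20 hours 40 minutes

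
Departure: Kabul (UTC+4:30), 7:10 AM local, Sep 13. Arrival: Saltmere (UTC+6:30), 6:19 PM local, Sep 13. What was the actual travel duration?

9 hours 9 minutes

Saltmere is 2:00 ahead of Kabul.
Clock-face elapsed time (ignoring zones) is 11 hours 9 minutes.
Actual elapsed = 11 hours 9 minutes − 2:00 = 9 hours 9 minutes.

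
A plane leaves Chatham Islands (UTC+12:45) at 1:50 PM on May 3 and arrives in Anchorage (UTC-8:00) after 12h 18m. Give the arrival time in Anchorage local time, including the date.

Convert departure to UTC: 1:50 PM − 12:45 = 1:05 AM UTC on May 3.
Add 12 hours and 18 minutes travel time → 1:23 PM UTC.
Anchorage is UTC−8:00, so local arrival = 1:23 PM − 8:00 = 5:23 AM on May 3.

5:23 AM on May 3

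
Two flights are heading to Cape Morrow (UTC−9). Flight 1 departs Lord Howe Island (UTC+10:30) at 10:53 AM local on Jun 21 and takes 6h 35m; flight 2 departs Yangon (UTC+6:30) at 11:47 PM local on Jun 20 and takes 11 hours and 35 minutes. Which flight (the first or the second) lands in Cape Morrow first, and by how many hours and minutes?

Flight 1 in UTC: 10:53 AM − 10:30 = 12:23 AM on Jun 21.
+6 hours 35 minutes → arrive 6:58 AM UTC on Jun 21.
Flight 2 in UTC: 11:47 PM − 6:30 = 5:17 PM on Jun 20.
+11 hours 35 minutes → arrive 4:52 AM UTC on Jun 21.
Flight 2 lands earlier by 2 hours 6 minutes.

the second, by 2 hours 6 minutes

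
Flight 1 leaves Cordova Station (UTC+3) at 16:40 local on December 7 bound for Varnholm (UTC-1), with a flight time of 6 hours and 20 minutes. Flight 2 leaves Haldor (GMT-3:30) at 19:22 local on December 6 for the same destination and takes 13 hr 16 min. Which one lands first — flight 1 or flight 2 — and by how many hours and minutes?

the second, by 7 hours 52 minutes

Flight 1 in UTC: 16:40 − 3:00 = 13:40 on Dec 7.
+6 hours and 20 minutes → arrive 20:00 UTC on Dec 7.
Flight 2 in UTC: 19:22 + 3:30 = 22:52 on Dec 6.
+13 hours and 16 minutes → arrive 12:08 UTC on Dec 7.
Flight 2 lands earlier by 7 hours 52 minutes.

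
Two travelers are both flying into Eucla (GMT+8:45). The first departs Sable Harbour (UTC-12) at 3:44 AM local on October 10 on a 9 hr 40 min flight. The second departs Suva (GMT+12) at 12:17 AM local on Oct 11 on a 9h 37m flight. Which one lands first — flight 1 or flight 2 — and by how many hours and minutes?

Flight 1 in UTC: 3:44 AM + 12:00 = 3:44 PM on Oct 10.
+9 hours and 40 minutes → arrive 1:24 AM UTC on Oct 11.
Flight 2 in UTC: 12:17 AM − 12:00 = 12:17 PM on Oct 10.
+9 hours and 37 minutes → arrive 9:54 PM UTC on Oct 10.
Flight 2 lands earlier by 3 hours 30 minutes.

the second, by 3 hours 30 minutes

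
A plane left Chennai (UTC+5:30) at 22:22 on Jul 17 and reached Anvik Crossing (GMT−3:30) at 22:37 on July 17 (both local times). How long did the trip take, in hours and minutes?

9 hours 15 minutes

Departure in UTC: 22:22 − 5:30 = 16:52 on Jul 17.
Arrival in UTC: 22:37 + 3:30 = 02:07 on Jul 18.
Elapsed = 02:07 − 16:52 (+1 day) = 9 hours 15 minutes.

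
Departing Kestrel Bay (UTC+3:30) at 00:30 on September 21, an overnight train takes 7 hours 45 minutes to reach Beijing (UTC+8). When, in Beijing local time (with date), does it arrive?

Convert departure to UTC: 00:30 − 3:30 = 21:00 UTC on Sep 20.
Add 7 hours and 45 minutes travel time → 04:45 UTC (Sep 21).
Beijing is UTC+8:00, so local arrival = 04:45 + 8:00 = 12:45 on Sep 21.

12:45 on September 21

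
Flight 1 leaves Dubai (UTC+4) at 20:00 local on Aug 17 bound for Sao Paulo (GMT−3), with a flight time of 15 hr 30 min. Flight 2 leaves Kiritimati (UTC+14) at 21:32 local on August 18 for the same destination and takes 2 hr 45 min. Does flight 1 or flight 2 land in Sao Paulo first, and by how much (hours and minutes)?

the first, by 2 hours 47 minutes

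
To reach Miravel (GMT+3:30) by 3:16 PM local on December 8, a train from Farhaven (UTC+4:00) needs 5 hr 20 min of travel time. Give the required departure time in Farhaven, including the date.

10:26 AM on Dec 8

Target arrival in UTC: 3:16 PM − 3:30 = 11:46 AM on Dec 8.
Subtract 5 hours 20 minutes → departure 6:26 AM UTC on Dec 8.
Farhaven is UTC+4:00: 6:26 AM + 4:00 = 10:26 AM on Dec 8.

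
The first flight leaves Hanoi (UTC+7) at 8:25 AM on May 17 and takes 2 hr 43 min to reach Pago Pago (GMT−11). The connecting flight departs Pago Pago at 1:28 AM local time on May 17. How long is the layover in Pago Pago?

Convert departure to UTC: 8:25 AM − 7:00 = 1:25 AM UTC on May 17.
Add 2 hours 43 minutes flight time → 4:08 AM UTC.
Pago Pago is UTC−11:00, so local arrival = 4:08 AM − 11:00 = 5:08 PM on May 16.
Layover = 1:28 AM − 5:08 PM (+1 day) = 8 hours 20 minutes.

8 hours 20 minutes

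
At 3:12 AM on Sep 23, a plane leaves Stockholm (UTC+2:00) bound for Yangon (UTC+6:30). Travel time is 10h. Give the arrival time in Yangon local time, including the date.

5:42 PM on September 23

Yangon is 4:30 ahead of Stockholm.
After 10 hours it is 1:12 PM in Stockholm.
Shift by the zone difference: 1:12 PM + 4:30 = 5:42 PM on Sep 23 in Yangon.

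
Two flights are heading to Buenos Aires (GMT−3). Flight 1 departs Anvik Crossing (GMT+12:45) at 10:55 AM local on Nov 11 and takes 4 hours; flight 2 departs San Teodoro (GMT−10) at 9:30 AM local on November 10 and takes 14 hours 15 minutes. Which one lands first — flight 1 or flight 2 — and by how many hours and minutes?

the first, by 7 hours 35 minutes

Flight 1 in UTC: 10:55 AM − 12:45 = 10:10 PM on Nov 10.
+4 hours → arrive 2:10 AM UTC on Nov 11.
Flight 2 in UTC: 9:30 AM + 10:00 = 7:30 PM on Nov 10.
+14 hours 15 minutes → arrive 9:45 AM UTC on Nov 11.
Flight 1 lands earlier by 7 hours 35 minutes.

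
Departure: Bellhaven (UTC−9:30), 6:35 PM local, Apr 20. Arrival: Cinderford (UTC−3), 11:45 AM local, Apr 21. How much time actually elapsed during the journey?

10 hours 40 minutes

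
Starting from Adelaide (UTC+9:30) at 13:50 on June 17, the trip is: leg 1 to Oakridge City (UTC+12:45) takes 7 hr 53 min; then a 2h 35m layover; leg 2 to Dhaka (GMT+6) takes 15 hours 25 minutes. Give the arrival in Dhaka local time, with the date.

12:13 on June 18

Convert departure to UTC: 13:50 − 9:30 = 04:20 UTC on Jun 17.
Add 7 hours and 53 minutes leg 1 → 12:13 UTC.
Add 2 hours 35 minutes layover in Oakridge City → 14:48 UTC.
Add 15 hours and 25 minutes leg 2 → 06:13 UTC (Jun 18).
Dhaka is UTC+6:00, so local arrival = 06:13 + 6:00 = 12:13 on Jun 18.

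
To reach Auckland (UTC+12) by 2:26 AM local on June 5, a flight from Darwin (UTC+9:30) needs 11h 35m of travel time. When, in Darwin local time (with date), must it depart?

Target arrival in UTC: 2:26 AM − 12:00 = 2:26 PM on Jun 4.
Subtract 11 hours 35 minutes → departure 2:51 AM UTC on Jun 4.
Darwin is UTC+9:30: 2:51 AM + 9:30 = 12:21 PM on Jun 4.

12:21 PM on June 4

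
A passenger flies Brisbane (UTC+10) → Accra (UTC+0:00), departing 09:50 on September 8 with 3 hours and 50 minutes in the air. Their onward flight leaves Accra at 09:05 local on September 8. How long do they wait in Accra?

5 hours 25 minutes

Convert departure to UTC: 09:50 − 10:00 = 23:50 UTC on Sep 7.
Add 3 hours 50 minutes flight time → 03:40 UTC (Sep 8).
Accra is UTC+0, so local arrival is the same: 03:40 on Sep 8.
Layover = 09:05 − 03:40 = 5 hours 25 minutes.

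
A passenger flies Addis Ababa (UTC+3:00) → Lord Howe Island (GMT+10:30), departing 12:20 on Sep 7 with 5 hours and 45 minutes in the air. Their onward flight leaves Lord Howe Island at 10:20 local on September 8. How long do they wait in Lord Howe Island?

Convert departure to UTC: 12:20 − 3:00 = 09:20 UTC on Sep 7.
Add 5 hours 45 minutes flight time → 15:05 UTC.
Lord Howe Island is UTC+10:30, so local arrival = 15:05 + 10:30 = 01:35 on Sep 8.
Layover = 10:20 − 01:35 = 8 hours 45 minutes.

8 hours 45 minutes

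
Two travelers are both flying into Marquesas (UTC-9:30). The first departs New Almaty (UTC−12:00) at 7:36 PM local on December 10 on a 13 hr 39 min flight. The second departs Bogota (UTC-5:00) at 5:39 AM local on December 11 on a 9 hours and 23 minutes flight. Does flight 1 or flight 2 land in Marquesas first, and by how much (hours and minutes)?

Flight 1 in UTC: 7:36 PM + 12:00 = 7:36 AM on Dec 11.
+13 hours 39 minutes → arrive 9:15 PM UTC on Dec 11.
Flight 2 in UTC: 5:39 AM + 5:00 = 10:39 AM on Dec 11.
+9 hours 23 minutes → arrive 8:02 PM UTC on Dec 11.
Flight 2 lands earlier by 1 hour 13 minutes.

the second, by 1 hour 13 minutes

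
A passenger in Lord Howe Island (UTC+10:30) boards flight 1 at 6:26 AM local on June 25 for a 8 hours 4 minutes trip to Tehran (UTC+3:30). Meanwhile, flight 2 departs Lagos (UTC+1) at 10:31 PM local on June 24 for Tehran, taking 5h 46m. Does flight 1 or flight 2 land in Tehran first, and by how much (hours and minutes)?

Flight 1 in UTC: 6:26 AM − 10:30 = 7:56 PM on Jun 24.
+8 hours and 4 minutes → arrive 4:00 AM UTC on Jun 25.
Flight 2 in UTC: 10:31 PM − 1:00 = 9:31 PM on Jun 24.
+5 hours 46 minutes → arrive 3:17 AM UTC on Jun 25.
Flight 2 lands earlier by 43 minutes.

the second, by 43 minutes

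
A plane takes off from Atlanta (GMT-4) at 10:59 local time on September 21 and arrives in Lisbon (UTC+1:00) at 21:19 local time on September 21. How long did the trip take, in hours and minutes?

5 hours 20 minutes

Departure in UTC: 10:59 + 4:00 = 14:59 on Sep 21.
Arrival in UTC: 21:19 − 1:00 = 20:19 on Sep 21.
Elapsed = 20:19 − 14:59 = 5 hours 20 minutes.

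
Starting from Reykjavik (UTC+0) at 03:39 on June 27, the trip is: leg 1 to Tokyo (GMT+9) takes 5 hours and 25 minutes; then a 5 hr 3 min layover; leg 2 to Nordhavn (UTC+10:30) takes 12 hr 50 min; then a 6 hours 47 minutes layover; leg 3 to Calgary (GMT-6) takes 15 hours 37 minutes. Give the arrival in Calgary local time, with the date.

Reykjavik is at UTC+0, so departure is already 03:39 UTC on Jun 27.
Add 5 hours 25 minutes leg 1 → 09:04 UTC.
Add 5 hours and 3 minutes layover in Tokyo → 14:07 UTC.
Add 12 hours 50 minutes leg 2 → 02:57 UTC (Jun 28).
Add 6 hours 47 minutes layover in Nordhavn → 09:44 UTC.
Add 15 hours and 37 minutes leg 3 → 01:21 UTC (Jun 29).
Calgary is UTC−6:00, so local arrival = 01:21 − 6:00 = 19:21 on Jun 28.

19:21 on Jun 28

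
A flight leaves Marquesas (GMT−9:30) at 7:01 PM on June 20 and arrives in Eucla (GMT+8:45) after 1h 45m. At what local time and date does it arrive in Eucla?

3:01 PM on June 21

Convert departure to UTC: 7:01 PM + 9:30 = 4:31 AM UTC on Jun 21.
Add 1 hour and 45 minutes travel time → 6:16 AM UTC.
Eucla is UTC+8:45, so local arrival = 6:16 AM + 8:45 = 3:01 PM on Jun 21.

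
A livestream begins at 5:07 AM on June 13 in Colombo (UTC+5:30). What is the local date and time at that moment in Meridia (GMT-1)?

10:37 PM on June 12

Meridia is 6:30 behind Colombo.
Shift by the zone difference: 5:07 AM − 6:30 = 10:37 PM on Jun 12 in Meridia.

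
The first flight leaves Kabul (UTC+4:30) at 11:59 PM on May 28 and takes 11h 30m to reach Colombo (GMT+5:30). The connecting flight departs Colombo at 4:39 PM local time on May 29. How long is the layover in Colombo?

4 hours 10 minutes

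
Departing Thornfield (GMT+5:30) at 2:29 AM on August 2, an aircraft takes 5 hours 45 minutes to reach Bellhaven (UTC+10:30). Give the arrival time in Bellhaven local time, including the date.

1:14 PM on Aug 2

Convert departure to UTC: 2:29 AM − 5:30 = 8:59 PM UTC on Aug 1.
Add 5 hours 45 minutes travel time → 2:44 AM UTC (Aug 2).
Bellhaven is UTC+10:30, so local arrival = 2:44 AM + 10:30 = 1:14 PM on Aug 2.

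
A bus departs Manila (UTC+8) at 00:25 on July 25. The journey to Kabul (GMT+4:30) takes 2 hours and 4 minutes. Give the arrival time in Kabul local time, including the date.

Convert departure to UTC: 00:25 − 8:00 = 16:25 UTC on Jul 24.
Add 2 hours 4 minutes travel time → 18:29 UTC.
Kabul is UTC+4:30, so local arrival = 18:29 + 4:30 = 22:59 on Jul 24.

22:59 on July 24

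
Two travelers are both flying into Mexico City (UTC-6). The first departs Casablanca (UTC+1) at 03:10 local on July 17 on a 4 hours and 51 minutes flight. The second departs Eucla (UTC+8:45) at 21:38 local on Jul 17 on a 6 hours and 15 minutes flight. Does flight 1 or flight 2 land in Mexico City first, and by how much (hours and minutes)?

Flight 1 in UTC: 03:10 − 1:00 = 02:10 on Jul 17.
+4 hours and 51 minutes → arrive 07:01 UTC on Jul 17.
Flight 2 in UTC: 21:38 − 8:45 = 12:53 on Jul 17.
+6 hours and 15 minutes → arrive 19:08 UTC on Jul 17.
Flight 1 lands earlier by 12 hours 7 minutes.

the first, by 12 hours 7 minutes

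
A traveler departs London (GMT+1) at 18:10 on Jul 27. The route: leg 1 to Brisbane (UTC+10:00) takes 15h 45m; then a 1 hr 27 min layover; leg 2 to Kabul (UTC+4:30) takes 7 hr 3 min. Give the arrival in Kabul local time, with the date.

Convert departure to UTC: 18:10 − 1:00 = 17:10 UTC on Jul 27.
Add 15 hours 45 minutes leg 1 → 08:55 UTC (Jul 28).
Add 1 hour and 27 minutes layover in Brisbane → 10:22 UTC.
Add 7 hours and 3 minutes leg 2 → 17:25 UTC.
Kabul is UTC+4:30, so local arrival = 17:25 + 4:30 = 21:55 on Jul 28.

21:55 on July 28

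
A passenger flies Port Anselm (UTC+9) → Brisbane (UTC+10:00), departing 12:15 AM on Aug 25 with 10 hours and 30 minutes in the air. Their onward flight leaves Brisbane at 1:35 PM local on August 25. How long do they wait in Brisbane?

Convert departure to UTC: 12:15 AM − 9:00 = 3:15 PM UTC on Aug 24.
Add 10 hours 30 minutes flight time → 1:45 AM UTC (Aug 25).
Brisbane is UTC+10:00, so local arrival = 1:45 AM + 10:00 = 11:45 AM on Aug 25.
Layover = 1:35 PM − 11:45 AM = 1 hour 50 minutes.

1 hour 50 minutes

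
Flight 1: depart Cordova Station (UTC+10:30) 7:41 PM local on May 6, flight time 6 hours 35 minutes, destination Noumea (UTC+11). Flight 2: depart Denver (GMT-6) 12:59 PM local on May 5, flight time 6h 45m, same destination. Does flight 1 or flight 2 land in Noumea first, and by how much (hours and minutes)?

the second, by 14 hours 2 minutes

Flight 1 in UTC: 7:41 PM − 10:30 = 9:11 AM on May 6.
+6 hours 35 minutes → arrive 3:46 PM UTC on May 6.
Flight 2 in UTC: 12:59 PM + 6:00 = 6:59 PM on May 5.
+6 hours and 45 minutes → arrive 1:44 AM UTC on May 6.
Flight 2 lands earlier by 14 hours 2 minutes.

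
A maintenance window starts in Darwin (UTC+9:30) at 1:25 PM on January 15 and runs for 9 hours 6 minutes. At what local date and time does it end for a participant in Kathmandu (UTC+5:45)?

Convert start to UTC: 1:25 PM − 9:30 = 3:55 AM UTC on Jan 15.
Add 9 hours and 6 minutes duration → 1:01 PM UTC.
Kathmandu is UTC+5:45, so local end time = 1:01 PM + 5:45 = 6:46 PM on Jan 15.

6:46 PM on Jan 15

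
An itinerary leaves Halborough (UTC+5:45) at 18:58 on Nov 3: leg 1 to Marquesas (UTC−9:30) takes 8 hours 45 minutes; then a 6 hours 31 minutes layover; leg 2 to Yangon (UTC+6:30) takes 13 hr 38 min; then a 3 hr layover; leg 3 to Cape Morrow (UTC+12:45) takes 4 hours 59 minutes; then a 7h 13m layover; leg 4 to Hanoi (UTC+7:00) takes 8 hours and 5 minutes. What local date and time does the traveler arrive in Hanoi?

00:24 on November 6

Convert departure to UTC: 18:58 − 5:45 = 13:13 UTC on Nov 3.
Add 8 hours and 45 minutes leg 1 → 21:58 UTC.
Add 6 hours 31 minutes layover in Marquesas → 04:29 UTC (Nov 4).
Add 13 hours 38 minutes leg 2 → 18:07 UTC.
Add 3 hours layover in Yangon → 21:07 UTC.
Add 4 hours 59 minutes leg 3 → 02:06 UTC (Nov 5).
Add 7 hours and 13 minutes layover in Cape Morrow → 09:19 UTC.
Add 8 hours and 5 minutes leg 4 → 17:24 UTC.
Hanoi is UTC+7:00, so local arrival = 17:24 + 7:00 = 00:24 on Nov 6.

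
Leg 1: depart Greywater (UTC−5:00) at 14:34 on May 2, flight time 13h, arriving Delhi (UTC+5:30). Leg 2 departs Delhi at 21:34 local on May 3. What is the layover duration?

7 hours 30 minutes

Convert departure to UTC: 14:34 + 5:00 = 19:34 UTC on May 2.
Add 13 hours flight time → 08:34 UTC (May 3).
Delhi is UTC+5:30, so local arrival = 08:34 + 5:30 = 14:04 on May 3.
Layover = 21:34 − 14:04 = 7 hours 30 minutes.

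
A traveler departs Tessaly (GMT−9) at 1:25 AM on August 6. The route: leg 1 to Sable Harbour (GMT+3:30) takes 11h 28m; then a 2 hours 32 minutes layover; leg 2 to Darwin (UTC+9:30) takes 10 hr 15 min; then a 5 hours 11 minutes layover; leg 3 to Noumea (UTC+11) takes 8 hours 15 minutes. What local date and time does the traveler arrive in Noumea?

11:06 AM on August 8

Convert departure to UTC: 1:25 AM + 9:00 = 10:25 AM UTC on Aug 6.
Add 11 hours 28 minutes leg 1 → 9:53 PM UTC.
Add 2 hours and 32 minutes layover in Sable Harbour → 12:25 AM UTC (Aug 7).
Add 10 hours and 15 minutes leg 2 → 10:40 AM UTC.
Add 5 hours and 11 minutes layover in Darwin → 3:51 PM UTC.
Add 8 hours 15 minutes leg 3 → 12:06 AM UTC (Aug 8).
Noumea is UTC+11:00, so local arrival = 12:06 AM + 11:00 = 11:06 AM on Aug 8.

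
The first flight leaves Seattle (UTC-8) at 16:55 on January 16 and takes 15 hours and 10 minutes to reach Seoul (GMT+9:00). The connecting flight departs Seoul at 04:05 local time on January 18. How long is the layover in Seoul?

Convert departure to UTC: 16:55 + 8:00 = 00:55 UTC on Jan 17.
Add 15 hours and 10 minutes flight time → 16:05 UTC.
Seoul is UTC+9:00, so local arrival = 16:05 + 9:00 = 01:05 on Jan 18.
Layover = 04:05 − 01:05 = 3 hours.

3 hours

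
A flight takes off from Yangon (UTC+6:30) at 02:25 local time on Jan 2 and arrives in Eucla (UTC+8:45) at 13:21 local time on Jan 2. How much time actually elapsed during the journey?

8 hours 41 minutes

Departure in UTC: 02:25 − 6:30 = 19:55 on Jan 1.
Arrival in UTC: 13:21 − 8:45 = 04:36 on Jan 2.
Elapsed = 04:36 − 19:55 (+1 day) = 8 hours 41 minutes.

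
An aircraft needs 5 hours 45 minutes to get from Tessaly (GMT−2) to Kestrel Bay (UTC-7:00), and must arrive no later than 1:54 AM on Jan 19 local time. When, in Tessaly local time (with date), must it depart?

Target arrival in UTC: 1:54 AM + 7:00 = 8:54 AM on Jan 19.
Subtract 5 hours 45 minutes → departure 3:09 AM UTC on Jan 19.
Tessaly is UTC−2:00: 3:09 AM − 2:00 = 1:09 AM on Jan 19.

1:09 AM on January 19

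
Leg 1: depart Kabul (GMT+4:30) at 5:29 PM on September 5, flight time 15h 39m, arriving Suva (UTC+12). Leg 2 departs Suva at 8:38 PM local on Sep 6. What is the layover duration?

4 hours

Convert departure to UTC: 5:29 PM − 4:30 = 12:59 PM UTC on Sep 5.
Add 15 hours and 39 minutes flight time → 4:38 AM UTC (Sep 6).
Suva is UTC+12:00, so local arrival = 4:38 AM + 12:00 = 4:38 PM on Sep 6.
Layover = 8:38 PM − 4:38 PM = 4 hours.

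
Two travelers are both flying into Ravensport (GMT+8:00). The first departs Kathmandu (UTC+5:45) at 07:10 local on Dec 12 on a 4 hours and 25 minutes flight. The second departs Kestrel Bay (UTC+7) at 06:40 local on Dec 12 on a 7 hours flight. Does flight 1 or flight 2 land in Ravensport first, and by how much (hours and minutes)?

Flight 1 in UTC: 07:10 − 5:45 = 01:25 on Dec 12.
+4 hours and 25 minutes → arrive 05:50 UTC on Dec 12.
Flight 2 in UTC: 06:40 − 7:00 = 23:40 on Dec 11.
+7 hours → arrive 06:40 UTC on Dec 12.
Flight 1 lands earlier by 50 minutes.

the first, by 50 minutes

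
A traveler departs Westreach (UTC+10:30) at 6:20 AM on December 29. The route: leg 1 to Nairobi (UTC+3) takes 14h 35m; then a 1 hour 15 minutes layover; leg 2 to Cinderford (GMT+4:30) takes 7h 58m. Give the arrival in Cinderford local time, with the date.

12:08 AM on December 30

Convert departure to UTC: 6:20 AM − 10:30 = 7:50 PM UTC on Dec 28.
Add 14 hours 35 minutes leg 1 → 10:25 AM UTC (Dec 29).
Add 1 hour 15 minutes layover in Nairobi → 11:40 AM UTC.
Add 7 hours 58 minutes leg 2 → 7:38 PM UTC.
Cinderford is UTC+4:30, so local arrival = 7:38 PM + 4:30 = 12:08 AM on Dec 30.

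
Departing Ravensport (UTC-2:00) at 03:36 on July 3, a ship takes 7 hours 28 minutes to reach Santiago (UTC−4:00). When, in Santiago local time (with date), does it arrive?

Convert departure to UTC: 03:36 + 2:00 = 05:36 UTC on Jul 3.
Add 7 hours 28 minutes travel time → 13:04 UTC.
Santiago is UTC−4:00, so local arrival = 13:04 − 4:00 = 09:04 on Jul 3.

09:04 on July 3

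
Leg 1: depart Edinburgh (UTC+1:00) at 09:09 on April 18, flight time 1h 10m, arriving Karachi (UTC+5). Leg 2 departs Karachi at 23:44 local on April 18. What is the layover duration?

Convert departure to UTC: 09:09 − 1:00 = 08:09 UTC on Apr 18.
Add 1 hour 10 minutes flight time → 09:19 UTC.
Karachi is UTC+5:00, so local arrival = 09:19 + 5:00 = 14:19 on Apr 18.
Layover = 23:44 − 14:19 = 9 hours 25 minutes.

9 hours 25 minutes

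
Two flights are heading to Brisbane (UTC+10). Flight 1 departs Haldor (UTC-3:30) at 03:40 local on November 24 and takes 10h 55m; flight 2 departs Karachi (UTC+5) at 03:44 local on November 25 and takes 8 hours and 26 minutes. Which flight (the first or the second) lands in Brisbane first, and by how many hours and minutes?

the first, by 13 hours 5 minutes

Flight 1 in UTC: 03:40 + 3:30 = 07:10 on Nov 24.
+10 hours and 55 minutes → arrive 18:05 UTC on Nov 24.
Flight 2 in UTC: 03:44 − 5:00 = 22:44 on Nov 24.
+8 hours 26 minutes → arrive 07:10 UTC on Nov 25.
Flight 1 lands earlier by 13 hours 5 minutes.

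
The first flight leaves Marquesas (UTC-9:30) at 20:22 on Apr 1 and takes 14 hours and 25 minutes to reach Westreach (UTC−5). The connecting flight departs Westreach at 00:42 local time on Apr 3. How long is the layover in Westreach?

Convert departure to UTC: 20:22 + 9:30 = 05:52 UTC on Apr 2.
Add 14 hours and 25 minutes flight time → 20:17 UTC.
Westreach is UTC−5:00, so local arrival = 20:17 − 5:00 = 15:17 on Apr 2.
Layover = 00:42 − 15:17 (+1 day) = 9 hours 25 minutes.

9 hours 25 minutes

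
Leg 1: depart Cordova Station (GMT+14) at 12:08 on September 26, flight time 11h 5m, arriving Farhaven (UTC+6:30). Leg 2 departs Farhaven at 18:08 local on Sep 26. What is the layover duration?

2 hours 25 minutes

Convert departure to UTC: 12:08 − 14:00 = 22:08 UTC on Sep 25.
Add 11 hours 5 minutes flight time → 09:13 UTC (Sep 26).
Farhaven is UTC+6:30, so local arrival = 09:13 + 6:30 = 15:43 on Sep 26.
Layover = 18:08 − 15:43 = 2 hours 25 minutes.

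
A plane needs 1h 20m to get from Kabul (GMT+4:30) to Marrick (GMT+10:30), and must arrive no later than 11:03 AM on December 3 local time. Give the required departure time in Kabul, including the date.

3:43 AM on December 3

Target arrival in UTC: 11:03 AM − 10:30 = 12:33 AM on Dec 3.
Subtract 1 hour 20 minutes → departure 11:13 PM UTC on Dec 2.
Kabul is UTC+4:30: 11:13 PM + 4:30 = 3:43 AM on Dec 3.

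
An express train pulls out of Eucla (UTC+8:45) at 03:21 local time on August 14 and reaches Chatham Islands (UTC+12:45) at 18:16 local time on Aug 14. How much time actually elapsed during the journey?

Departure in UTC: 03:21 − 8:45 = 18:36 on Aug 13.
Arrival in UTC: 18:16 − 12:45 = 05:31 on Aug 14.
Elapsed = 05:31 − 18:36 (+1 day) = 10 hours 55 minutes.

10 hours 55 minutes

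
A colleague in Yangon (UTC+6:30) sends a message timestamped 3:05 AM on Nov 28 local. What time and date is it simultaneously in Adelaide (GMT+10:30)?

Adelaide is 4:00 ahead of Yangon.
Shift by the zone difference: 3:05 AM + 4:00 = 7:05 AM on Nov 28 in Adelaide.

7:05 AM on Nov 28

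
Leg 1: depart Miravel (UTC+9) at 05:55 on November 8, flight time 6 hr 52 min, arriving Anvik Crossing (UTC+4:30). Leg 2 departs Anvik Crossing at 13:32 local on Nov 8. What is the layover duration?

5 hours 15 minutes

Convert departure to UTC: 05:55 − 9:00 = 20:55 UTC on Nov 7.
Add 6 hours and 52 minutes flight time → 03:47 UTC (Nov 8).
Anvik Crossing is UTC+4:30, so local arrival = 03:47 + 4:30 = 08:17 on Nov 8.
Layover = 13:32 − 08:17 = 5 hours 15 minutes.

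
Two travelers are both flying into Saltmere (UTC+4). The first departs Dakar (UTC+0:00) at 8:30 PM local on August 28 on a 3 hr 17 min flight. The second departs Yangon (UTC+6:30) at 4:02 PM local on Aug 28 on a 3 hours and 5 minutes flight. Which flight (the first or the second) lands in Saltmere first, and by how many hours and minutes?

the second, by 11 hours 10 minutes

Flight 1 departs at 8:30 PM UTC (Aug 28).
+3 hours 17 minutes → arrive 11:47 PM UTC on Aug 28.
Flight 2 in UTC: 4:02 PM − 6:30 = 9:32 AM on Aug 28.
+3 hours and 5 minutes → arrive 12:37 PM UTC on Aug 28.
Flight 2 lands earlier by 11 hours 10 minutes.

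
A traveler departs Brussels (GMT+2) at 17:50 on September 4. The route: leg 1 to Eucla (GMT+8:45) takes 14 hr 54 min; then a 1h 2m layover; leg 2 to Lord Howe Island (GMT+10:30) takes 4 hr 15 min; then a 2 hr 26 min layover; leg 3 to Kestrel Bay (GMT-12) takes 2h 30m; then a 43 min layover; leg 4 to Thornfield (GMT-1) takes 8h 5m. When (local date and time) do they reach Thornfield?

Convert departure to UTC: 17:50 − 2:00 = 15:50 UTC on Sep 4.
Add 14 hours and 54 minutes leg 1 → 06:44 UTC (Sep 5).
Add 1 hour and 2 minutes layover in Eucla → 07:46 UTC.
Add 4 hours and 15 minutes leg 2 → 12:01 UTC.
Add 2 hours and 26 minutes layover in Lord Howe Island → 14:27 UTC.
Add 2 hours 30 minutes leg 3 → 16:57 UTC.
Add 43 minutes layover in Kestrel Bay → 17:40 UTC.
Add 8 hours and 5 minutes leg 4 → 01:45 UTC (Sep 6).
Thornfield is UTC−1:00, so local arrival = 01:45 − 1:00 = 00:45 on Sep 6.

00:45 on Sep 6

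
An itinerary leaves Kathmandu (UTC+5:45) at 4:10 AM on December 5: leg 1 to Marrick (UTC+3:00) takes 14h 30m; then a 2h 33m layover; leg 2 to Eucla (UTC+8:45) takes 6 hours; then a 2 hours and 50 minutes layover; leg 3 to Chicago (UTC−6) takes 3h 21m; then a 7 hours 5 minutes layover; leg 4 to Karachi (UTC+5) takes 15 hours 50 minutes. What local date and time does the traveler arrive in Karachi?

7:34 AM on Dec 7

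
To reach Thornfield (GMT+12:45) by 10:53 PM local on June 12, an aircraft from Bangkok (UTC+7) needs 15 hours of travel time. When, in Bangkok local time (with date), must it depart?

2:08 AM on June 12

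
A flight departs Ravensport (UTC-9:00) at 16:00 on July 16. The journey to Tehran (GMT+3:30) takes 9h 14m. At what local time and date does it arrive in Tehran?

Convert departure to UTC: 16:00 + 9:00 = 01:00 UTC on Jul 17.
Add 9 hours 14 minutes travel time → 10:14 UTC.
Tehran is UTC+3:30, so local arrival = 10:14 + 3:30 = 13:44 on Jul 17.

13:44 on Jul 17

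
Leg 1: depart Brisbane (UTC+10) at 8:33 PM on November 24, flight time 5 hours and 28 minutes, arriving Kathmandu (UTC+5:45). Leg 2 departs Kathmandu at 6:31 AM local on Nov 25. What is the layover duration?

Convert departure to UTC: 8:33 PM − 10:00 = 10:33 AM UTC on Nov 24.
Add 5 hours and 28 minutes flight time → 4:01 PM UTC.
Kathmandu is UTC+5:45, so local arrival = 4:01 PM + 5:45 = 9:46 PM on Nov 24.
Layover = 6:31 AM − 9:46 PM (+1 day) = 8 hours 45 minutes.

8 hours 45 minutes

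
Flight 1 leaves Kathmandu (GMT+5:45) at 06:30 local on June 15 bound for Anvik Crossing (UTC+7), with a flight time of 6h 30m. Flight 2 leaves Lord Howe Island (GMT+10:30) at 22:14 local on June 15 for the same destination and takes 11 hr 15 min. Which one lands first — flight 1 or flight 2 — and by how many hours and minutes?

the first, by 15 hours 44 minutes

Flight 1 in UTC: 06:30 − 5:45 = 00:45 on Jun 15.
+6 hours and 30 minutes → arrive 07:15 UTC on Jun 15.
Flight 2 in UTC: 22:14 − 10:30 = 11:44 on Jun 15.
+11 hours and 15 minutes → arrive 22:59 UTC on Jun 15.
Flight 1 lands earlier by 15 hours 44 minutes.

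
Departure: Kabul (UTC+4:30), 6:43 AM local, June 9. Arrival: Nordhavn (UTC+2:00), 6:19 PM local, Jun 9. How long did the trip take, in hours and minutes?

14 hours 6 minutes

Departure in UTC: 6:43 AM − 4:30 = 2:13 AM on Jun 9.
Arrival in UTC: 6:19 PM − 2:00 = 4:19 PM on Jun 9.
Elapsed = 4:19 PM − 2:13 AM = 14 hours 6 minutes.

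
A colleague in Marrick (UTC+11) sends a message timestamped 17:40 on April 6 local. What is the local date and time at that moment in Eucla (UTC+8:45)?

Eucla is 2:15 behind Marrick.
Shift by the zone difference: 17:40 − 2:15 = 15:25 on Apr 6 in Eucla.

15:25 on April 6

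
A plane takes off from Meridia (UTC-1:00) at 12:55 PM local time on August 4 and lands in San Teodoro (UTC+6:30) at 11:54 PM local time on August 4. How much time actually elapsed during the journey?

Departure in UTC: 12:55 PM + 1:00 = 1:55 PM on Aug 4.
Arrival in UTC: 11:54 PM − 6:30 = 5:24 PM on Aug 4.
Elapsed = 5:24 PM − 1:55 PM = 3 hours 29 minutes.

3 hours 29 minutes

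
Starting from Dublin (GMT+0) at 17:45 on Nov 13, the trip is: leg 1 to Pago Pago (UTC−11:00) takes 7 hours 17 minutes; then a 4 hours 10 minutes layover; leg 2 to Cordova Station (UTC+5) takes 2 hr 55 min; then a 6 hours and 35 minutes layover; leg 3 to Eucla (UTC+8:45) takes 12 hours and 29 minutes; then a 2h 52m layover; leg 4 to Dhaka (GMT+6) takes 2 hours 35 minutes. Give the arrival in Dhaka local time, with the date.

14:38 on November 15

Dublin is at UTC+0, so departure is already 17:45 UTC on Nov 13.
Add 7 hours and 17 minutes leg 1 → 01:02 UTC (Nov 14).
Add 4 hours and 10 minutes layover in Pago Pago → 05:12 UTC.
Add 2 hours and 55 minutes leg 2 → 08:07 UTC.
Add 6 hours 35 minutes layover in Cordova Station → 14:42 UTC.
Add 12 hours 29 minutes leg 3 → 03:11 UTC (Nov 15).
Add 2 hours 52 minutes layover in Eucla → 06:03 UTC.
Add 2 hours 35 minutes leg 4 → 08:38 UTC.
Dhaka is UTC+6:00, so local arrival = 08:38 + 6:00 = 14:38 on Nov 15.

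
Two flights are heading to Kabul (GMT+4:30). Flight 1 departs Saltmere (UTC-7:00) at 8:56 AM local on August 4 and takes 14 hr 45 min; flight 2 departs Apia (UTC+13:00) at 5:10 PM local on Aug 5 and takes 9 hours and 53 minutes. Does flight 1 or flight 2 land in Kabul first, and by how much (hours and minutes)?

the first, by 7 hours 22 minutes

Flight 1 in UTC: 8:56 AM + 7:00 = 3:56 PM on Aug 4.
+14 hours 45 minutes → arrive 6:41 AM UTC on Aug 5.
Flight 2 in UTC: 5:10 PM − 13:00 = 4:10 AM on Aug 5.
+9 hours 53 minutes → arrive 2:03 PM UTC on Aug 5.
Flight 1 lands earlier by 7 hours 22 minutes.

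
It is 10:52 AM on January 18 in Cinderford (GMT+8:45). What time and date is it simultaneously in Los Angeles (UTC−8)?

Los Angeles is 16:45 behind Cinderford.
Shift by the zone difference: 10:52 AM − 16:45 = 6:07 PM on Jan 17 in Los Angeles.

6:07 PM on January 17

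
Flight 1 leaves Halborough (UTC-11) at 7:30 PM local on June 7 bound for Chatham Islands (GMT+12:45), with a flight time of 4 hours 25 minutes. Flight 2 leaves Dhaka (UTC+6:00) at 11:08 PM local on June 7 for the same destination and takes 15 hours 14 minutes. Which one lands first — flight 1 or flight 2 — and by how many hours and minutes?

the second, by 2 hours 33 minutes

Flight 1 in UTC: 7:30 PM + 11:00 = 6:30 AM on Jun 8.
+4 hours and 25 minutes → arrive 10:55 AM UTC on Jun 8.
Flight 2 in UTC: 11:08 PM − 6:00 = 5:08 PM on Jun 7.
+15 hours 14 minutes → arrive 8:22 AM UTC on Jun 8.
Flight 2 lands earlier by 2 hours 33 minutes.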